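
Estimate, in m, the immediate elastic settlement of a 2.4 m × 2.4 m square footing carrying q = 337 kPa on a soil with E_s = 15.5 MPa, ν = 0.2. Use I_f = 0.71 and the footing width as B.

Immediate (elastic) settlement: S_e = q·B·(1−ν²)/E_s · I_f.
E_s = 15.5 MPa = 15500 kPa.
S_e = 337 × 2.4 × (1 − 0.2²) / 15500 × 0.71
    = 337 × 2.4 × 0.96 / 15500 × 0.71
    = 0.03557 m

S_e ≈ 0.0356 m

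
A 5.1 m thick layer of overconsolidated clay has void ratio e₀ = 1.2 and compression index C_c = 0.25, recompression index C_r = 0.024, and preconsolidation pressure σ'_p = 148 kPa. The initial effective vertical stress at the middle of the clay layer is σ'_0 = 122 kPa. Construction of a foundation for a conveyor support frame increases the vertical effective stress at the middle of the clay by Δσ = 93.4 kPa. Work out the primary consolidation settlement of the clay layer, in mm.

S_c ≈ 99.1 mm

Final effective stress: σ'_f = 122 + 93.4 = 215.4 kPa.
σ'_f = 215.4 > σ'_p = 148 kPa, so the stress path crosses the preconsolidation pressure — recompression up to σ'_p, then virgin compression beyond:
S_c = H/(1+e₀)·[C_r·log₁₀(σ'_p/σ'_0) + C_c·log₁₀(σ'_f/σ'_p)]
    = 5.1/2.2 × [0.024×log₁₀(148/122) + 0.25×log₁₀(215.4/148)]
    = 2.3182 × [0.0020136 + 0.040746] = 0.09913 m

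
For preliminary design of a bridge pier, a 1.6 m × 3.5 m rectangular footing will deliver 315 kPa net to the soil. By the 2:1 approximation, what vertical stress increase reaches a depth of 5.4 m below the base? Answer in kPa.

Δσ_z ≈ 28.3 kPa

By the 2:1 method the load spreads at 1 horizontal : 2 vertical, so at depth z the loaded area has grown by z in each plan dimension:
Δσ = qBL/((B+z)(L+z)) = 315×1.6×3.5/((1.6+5.4)(3.5+5.4)) = 28.315 kPa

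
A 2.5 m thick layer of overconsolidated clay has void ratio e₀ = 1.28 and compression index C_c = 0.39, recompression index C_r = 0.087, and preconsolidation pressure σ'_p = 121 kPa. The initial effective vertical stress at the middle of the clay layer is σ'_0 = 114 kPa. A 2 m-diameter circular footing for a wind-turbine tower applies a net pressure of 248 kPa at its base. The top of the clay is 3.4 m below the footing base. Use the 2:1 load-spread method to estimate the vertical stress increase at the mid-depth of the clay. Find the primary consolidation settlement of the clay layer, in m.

S_c ≈ 0.0248 m

Mid-depth of clay below the footing base: z = 3.4 + 2.5/2 = 4.65 m.
Stress increase at mid-clay by the 2:1 spreading method:
Δσ ≈ qD²/(D+z)² = 248×2²/(2+4.65)² = 22.432 kPa
Final effective stress: σ'_f = 114 + 22.432 = 136.43 kPa.
σ'_f = 136.43 > σ'_p = 121 kPa, so the stress path crosses the preconsolidation pressure — recompression up to σ'_p, then virgin compression beyond:
S_c = H/(1+e₀)·[C_r·log₁₀(σ'_p/σ'_0) + C_c·log₁₀(σ'_f/σ'_p)]
    = 2.5/2.28 × [0.087×log₁₀(121/114) + 0.39×log₁₀(136.43/121)]
    = 1.0965 × [0.0022516 + 0.020329] = 0.02476 m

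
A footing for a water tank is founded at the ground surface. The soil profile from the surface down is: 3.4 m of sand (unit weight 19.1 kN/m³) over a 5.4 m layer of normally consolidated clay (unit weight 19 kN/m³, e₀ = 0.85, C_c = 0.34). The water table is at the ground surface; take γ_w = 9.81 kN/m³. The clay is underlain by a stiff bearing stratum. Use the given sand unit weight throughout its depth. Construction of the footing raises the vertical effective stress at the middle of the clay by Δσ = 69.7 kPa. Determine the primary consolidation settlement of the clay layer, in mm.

S_c ≈ 347 mm

Mid-depth of clay below the ground surface: z = 3.4 + 5.4/2 = 6.1 m.
Total vertical stress at mid-clay: σ_v = 19.1×3.4 + 19×2.7 = 116.24 kPa.
Pore pressure: u = 9.81×(6.1 − 0) = 59.841 kPa.
Initial effective stress: σ'_0 = σ_v − u = 116.24 − 59.841 = 56.399 kPa.
Final effective stress: σ'_f = σ'_0 + Δσ = 56.399 + 69.7 = 126.1 kPa.
Normally consolidated clay, so the full stress increment lies on the virgin compression line:
S_c = C_c·H/(1+e₀)·log₁₀(σ'_f/σ'_0) = 0.34×5.4/(1+0.85)×log₁₀(126.1/56.399)
    = 0.99243 × 0.34944 = 0.3468 m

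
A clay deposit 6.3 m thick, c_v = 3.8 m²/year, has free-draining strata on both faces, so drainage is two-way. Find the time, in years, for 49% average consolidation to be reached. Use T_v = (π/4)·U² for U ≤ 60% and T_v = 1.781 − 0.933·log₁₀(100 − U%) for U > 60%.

Drainage path length: H_d = H/2 = 3.15 m (double drainage).
U ≤ 60%: T_v = (π/4)·U² = (π/4)×0.49² = 0.18857.
t = T_v·H_d²/c_v = 0.18857×3.15²/3.8 = 0.4924 years.

t ≈ 0.492 years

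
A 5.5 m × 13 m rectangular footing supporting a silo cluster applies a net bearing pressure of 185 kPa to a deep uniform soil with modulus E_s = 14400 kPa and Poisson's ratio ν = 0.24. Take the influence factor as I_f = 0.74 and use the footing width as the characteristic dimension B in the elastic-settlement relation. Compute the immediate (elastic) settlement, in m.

Immediate (elastic) settlement: S_e = q·B·(1−ν²)/E_s · I_f.
S_e = 185 × 5.5 × (1 − 0.24²) / 14400 × 0.74
    = 185 × 5.5 × 0.9424 / 14400 × 0.74
    = 0.04928 m

S_e ≈ 0.0493 m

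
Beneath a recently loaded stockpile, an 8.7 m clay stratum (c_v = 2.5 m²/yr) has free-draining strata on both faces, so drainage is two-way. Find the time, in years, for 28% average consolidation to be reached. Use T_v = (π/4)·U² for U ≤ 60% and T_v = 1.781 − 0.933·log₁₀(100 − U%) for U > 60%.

Drainage path length: H_d = H/2 = 4.35 m (double drainage).
U ≤ 60%: T_v = (π/4)·U² = (π/4)×0.28² = 0.061575.
t = T_v·H_d²/c_v = 0.061575×4.35²/2.5 = 0.4661 years.

t ≈ 0.466 years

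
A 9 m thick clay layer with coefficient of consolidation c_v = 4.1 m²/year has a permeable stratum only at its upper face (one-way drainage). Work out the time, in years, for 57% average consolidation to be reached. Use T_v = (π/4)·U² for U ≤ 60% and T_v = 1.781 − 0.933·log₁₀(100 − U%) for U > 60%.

t ≈ 5.04 years

Drainage path length: H_d = H = 9 m (single drainage).
U ≤ 60%: T_v = (π/4)·U² = (π/4)×0.57² = 0.25518.
t = T_v·H_d²/c_v = 0.25518×9²/4.1 = 5.041 years.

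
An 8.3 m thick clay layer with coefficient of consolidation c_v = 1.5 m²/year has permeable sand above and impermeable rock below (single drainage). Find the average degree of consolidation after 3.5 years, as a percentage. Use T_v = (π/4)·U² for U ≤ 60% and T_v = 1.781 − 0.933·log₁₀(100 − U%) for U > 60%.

U ≈ 31.1 %

Drainage path length: H_d = H = 8.3 m (single drainage).
T_v = c_v·t/H_d² = 1.5×3.5/8.3² = 0.076208.
T_v = 0.076208 corresponds to the U ≤ 60% branch:
U = √(4T_v/π) = 0.3115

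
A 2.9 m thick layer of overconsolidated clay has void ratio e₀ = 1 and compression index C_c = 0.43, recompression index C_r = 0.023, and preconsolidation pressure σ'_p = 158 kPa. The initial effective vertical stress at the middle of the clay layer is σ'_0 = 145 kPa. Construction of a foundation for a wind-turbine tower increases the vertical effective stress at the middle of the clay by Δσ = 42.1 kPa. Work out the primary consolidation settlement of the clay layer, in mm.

S_c ≈ 47 mm

Final effective stress: σ'_f = 145 + 42.1 = 187.1 kPa.
σ'_f = 187.1 > σ'_p = 158 kPa, so the stress path crosses the preconsolidation pressure — recompression up to σ'_p, then virgin compression beyond:
S_c = H/(1+e₀)·[C_r·log₁₀(σ'_p/σ'_0) + C_c·log₁₀(σ'_f/σ'_p)]
    = 2.9/2 × [0.023×log₁₀(158/145) + 0.43×log₁₀(187.1/158)]
    = 1.45 × [0.00085765 + 0.031569] = 0.04702 m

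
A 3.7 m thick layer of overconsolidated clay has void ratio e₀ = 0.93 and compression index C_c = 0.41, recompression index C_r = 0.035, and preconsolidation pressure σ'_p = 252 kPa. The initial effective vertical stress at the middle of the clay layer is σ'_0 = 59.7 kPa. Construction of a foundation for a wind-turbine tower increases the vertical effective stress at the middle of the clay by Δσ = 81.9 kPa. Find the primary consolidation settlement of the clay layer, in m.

Final effective stress: σ'_f = 59.7 + 81.9 = 141.6 kPa.
σ'_f = 141.6 ≤ σ'_p = 252 kPa, so the clay remains overconsolidated and only the recompression index applies:
S_c = C_r·H/(1+e₀)·log₁₀(σ'_f/σ'_0) = 0.035×3.7/1.93×log₁₀(141.6/59.7)
    = 0.067099 × 0.37509 = 0.02517 m

S_c ≈ 0.0252 m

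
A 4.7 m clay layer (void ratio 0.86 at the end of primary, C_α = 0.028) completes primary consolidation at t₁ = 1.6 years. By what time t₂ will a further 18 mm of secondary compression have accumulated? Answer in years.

t₂ ≈ 2.87 years

S_s = C_α·H/(1+e_p)·log₁₀(t₂/t₁) ⇒ log₁₀(t₂/t₁) = S_s·(1+e_p)/(C_α·H).
log₁₀(t₂/t₁) = 0.018 × (1+0.86) / (0.028×4.7) = 0.2544
t₂ = t₁ × 10^0.2544 = 1.6 × 1.796 = 2.874 years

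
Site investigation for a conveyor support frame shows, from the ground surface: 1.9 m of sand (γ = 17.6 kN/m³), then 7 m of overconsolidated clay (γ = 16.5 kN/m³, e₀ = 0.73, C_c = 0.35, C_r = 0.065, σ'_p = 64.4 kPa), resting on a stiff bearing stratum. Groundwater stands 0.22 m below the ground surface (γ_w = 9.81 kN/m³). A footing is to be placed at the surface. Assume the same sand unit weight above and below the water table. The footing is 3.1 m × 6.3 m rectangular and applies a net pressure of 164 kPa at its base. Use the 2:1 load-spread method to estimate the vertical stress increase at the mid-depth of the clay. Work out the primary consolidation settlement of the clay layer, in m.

Mid-depth of clay below the ground surface: z = 1.9 + 7/2 = 5.4 m.
Total vertical stress at mid-clay: σ_v = 17.6×1.9 + 16.5×3.5 = 91.19 kPa.
Pore pressure: u = 9.81×(5.4 − 0.22) = 50.816 kPa.
Initial effective stress: σ'_0 = σ_v − u = 91.19 − 50.816 = 40.374 kPa.
Stress increase at mid-clay by the 2:1 spreading method:
Δσ = qBL/((B+z)(L+z)) = 164×3.1×6.3/((3.1+5.4)(6.3+5.4)) = 32.206 kPa
Final effective stress: σ'_f = 40.374 + 32.206 = 72.58 kPa.
σ'_f = 72.58 > σ'_p = 64.4 kPa, so the stress path crosses the preconsolidation pressure — recompression up to σ'_p, then virgin compression beyond:
S_c = H/(1+e₀)·[C_r·log₁₀(σ'_p/σ'_0) + C_c·log₁₀(σ'_f/σ'_p)]
    = 7/1.73 × [0.065×log₁₀(64.4/40.374) + 0.35×log₁₀(72.58/64.4)]
    = 4.0462 × [0.013181 + 0.018176] = 0.1269 m

S_c ≈ 0.127 m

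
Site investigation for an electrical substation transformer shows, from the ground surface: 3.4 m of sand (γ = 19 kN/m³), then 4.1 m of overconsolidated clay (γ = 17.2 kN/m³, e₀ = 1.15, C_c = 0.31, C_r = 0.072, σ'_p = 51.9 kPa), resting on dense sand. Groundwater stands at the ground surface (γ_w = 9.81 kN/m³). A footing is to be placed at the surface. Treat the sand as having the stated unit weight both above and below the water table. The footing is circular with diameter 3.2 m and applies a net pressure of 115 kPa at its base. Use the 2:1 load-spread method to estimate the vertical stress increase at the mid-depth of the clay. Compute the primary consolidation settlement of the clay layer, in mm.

S_c ≈ 52.9 mm

Mid-depth of clay below the ground surface: z = 3.4 + 4.1/2 = 5.45 m.
Total vertical stress at mid-clay: σ_v = 19×3.4 + 17.2×2.05 = 99.86 kPa.
Pore pressure: u = 9.81×(5.45 − 0) = 53.465 kPa.
Initial effective stress: σ'_0 = σ_v − u = 99.86 − 53.465 = 46.395 kPa.
Stress increase at mid-clay by the 2:1 spreading method:
Δσ ≈ qD²/(D+z)² = 115×3.2²/(3.2+5.45)² = 15.739 kPa
Final effective stress: σ'_f = 46.395 + 15.739 = 62.134 kPa.
σ'_f = 62.134 > σ'_p = 51.9 kPa, so the stress path crosses the preconsolidation pressure — recompression up to σ'_p, then virgin compression beyond:
S_c = H/(1+e₀)·[C_r·log₁₀(σ'_p/σ'_0) + C_c·log₁₀(σ'_f/σ'_p)]
    = 4.1/2.15 × [0.072×log₁₀(51.9/46.395) + 0.31×log₁₀(62.134/51.9)]
    = 1.907 × [0.0035061 + 0.02423] = 0.05289 m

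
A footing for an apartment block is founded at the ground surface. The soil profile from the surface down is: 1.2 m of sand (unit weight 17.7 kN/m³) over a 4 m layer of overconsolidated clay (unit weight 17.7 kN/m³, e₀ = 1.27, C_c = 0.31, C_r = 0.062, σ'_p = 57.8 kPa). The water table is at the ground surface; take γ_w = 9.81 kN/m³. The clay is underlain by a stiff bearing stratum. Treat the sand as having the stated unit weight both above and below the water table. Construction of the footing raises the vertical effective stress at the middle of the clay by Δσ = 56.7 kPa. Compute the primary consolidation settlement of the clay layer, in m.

Mid-depth of clay below the ground surface: z = 1.2 + 4/2 = 3.2 m.
Total vertical stress at mid-clay: σ_v = 17.7×1.2 + 17.7×2 = 56.64 kPa.
Pore pressure: u = 9.81×(3.2 − 0) = 31.392 kPa.
Initial effective stress: σ'_0 = σ_v − u = 56.64 − 31.392 = 25.248 kPa.
Final effective stress: σ'_f = 25.248 + 56.7 = 81.948 kPa.
σ'_f = 81.948 > σ'_p = 57.8 kPa, so the stress path crosses the preconsolidation pressure — recompression up to σ'_p, then virgin compression beyond:
S_c = H/(1+e₀)·[C_r·log₁₀(σ'_p/σ'_0) + C_c·log₁₀(σ'_f/σ'_p)]
    = 4/2.27 × [0.062×log₁₀(57.8/25.248) + 0.31×log₁₀(81.948/57.8)]
    = 1.7621 × [0.022301 + 0.046999] = 0.1221 m

S_c ≈ 0.122 m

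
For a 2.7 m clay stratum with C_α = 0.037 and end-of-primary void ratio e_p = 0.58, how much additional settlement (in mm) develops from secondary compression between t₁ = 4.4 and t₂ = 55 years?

S_s ≈ 69.4 mm

Secondary compression: S_s = C_α·H/(1+e_p)·log₁₀(t₂/t₁)
S_s = 0.037×2.7/(1+0.58)×log₁₀(55/4.4)
    = 0.06323 × 1.097 = 0.06936 m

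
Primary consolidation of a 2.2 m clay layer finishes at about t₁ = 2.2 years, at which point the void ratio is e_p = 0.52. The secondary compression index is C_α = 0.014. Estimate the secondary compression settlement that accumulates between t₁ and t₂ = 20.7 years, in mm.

Secondary compression: S_s = C_α·H/(1+e_p)·log₁₀(t₂/t₁)
S_s = 0.014×2.2/(1+0.52)×log₁₀(20.7/2.2)
    = 0.02026 × 0.9735 = 0.01973 m

S_s ≈ 19.7 mm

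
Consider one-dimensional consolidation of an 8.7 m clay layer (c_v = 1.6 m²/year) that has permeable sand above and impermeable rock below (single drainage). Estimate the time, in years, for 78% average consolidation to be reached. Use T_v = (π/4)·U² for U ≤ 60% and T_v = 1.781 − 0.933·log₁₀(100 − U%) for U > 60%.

t ≈ 25 years

Drainage path length: H_d = H = 8.7 m (single drainage).
U > 60%: T_v = 1.781 − 0.933·log₁₀(100 − 78) = 0.52852.
t = T_v·H_d²/c_v = 0.52852×8.7²/1.6 = 25 years.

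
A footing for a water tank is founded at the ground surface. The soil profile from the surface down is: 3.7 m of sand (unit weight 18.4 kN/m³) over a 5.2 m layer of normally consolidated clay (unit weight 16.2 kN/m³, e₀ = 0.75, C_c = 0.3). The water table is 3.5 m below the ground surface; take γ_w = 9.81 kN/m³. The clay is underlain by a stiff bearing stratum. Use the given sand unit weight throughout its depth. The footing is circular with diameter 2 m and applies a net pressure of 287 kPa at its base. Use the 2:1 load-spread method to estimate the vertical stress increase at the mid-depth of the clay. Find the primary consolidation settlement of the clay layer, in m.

S_c ≈ 0.071 m

Mid-depth of clay below the ground surface: z = 3.7 + 5.2/2 = 6.3 m.
Total vertical stress at mid-clay: σ_v = 18.4×3.7 + 16.2×2.6 = 110.2 kPa.
Pore pressure: u = 9.81×(6.3 − 3.5) = 27.468 kPa.
Initial effective stress: σ'_0 = σ_v − u = 110.2 − 27.468 = 82.732 kPa.
Stress increase at mid-clay by the 2:1 spreading method:
Δσ ≈ qD²/(D+z)² = 287×2²/(2+6.3)² = 16.664 kPa
Final effective stress: σ'_f = σ'_0 + Δσ = 82.732 + 16.664 = 99.396 kPa.
Normally consolidated clay, so the full stress increment lies on the virgin compression line:
S_c = C_c·H/(1+e₀)·log₁₀(σ'_f/σ'_0) = 0.3×5.2/(1+0.75)×log₁₀(99.396/82.732)
    = 0.89143 × 0.079695 = 0.07104 m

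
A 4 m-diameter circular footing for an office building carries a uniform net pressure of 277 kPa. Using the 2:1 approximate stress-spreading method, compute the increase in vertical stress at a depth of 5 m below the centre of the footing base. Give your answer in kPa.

By the 2:1 method the load spreads at 1 horizontal : 2 vertical, so at depth z the loaded area has grown by z in each plan dimension:
Δσ ≈ qD²/(D+z)² = 277×4²/(4+5)² = 54.716 kPa

Δσ_z ≈ 54.7 kPa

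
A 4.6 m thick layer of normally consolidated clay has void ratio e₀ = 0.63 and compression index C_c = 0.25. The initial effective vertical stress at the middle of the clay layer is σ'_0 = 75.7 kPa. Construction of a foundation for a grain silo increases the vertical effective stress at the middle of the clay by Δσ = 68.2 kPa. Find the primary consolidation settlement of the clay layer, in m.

Final effective stress: σ'_f = σ'_0 + Δσ = 75.7 + 68.2 = 143.9 kPa.
Normally consolidated clay, so the full stress increment lies on the virgin compression line:
S_c = C_c·H/(1+e₀)·log₁₀(σ'_f/σ'_0) = 0.25×4.6/(1+0.63)×log₁₀(143.9/75.7)
    = 0.70552 × 0.27896 = 0.1968 m

S_c ≈ 0.197 m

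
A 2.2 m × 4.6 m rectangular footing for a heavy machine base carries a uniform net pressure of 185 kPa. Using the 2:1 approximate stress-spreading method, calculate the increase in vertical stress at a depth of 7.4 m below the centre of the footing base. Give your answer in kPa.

By the 2:1 method the load spreads at 1 horizontal : 2 vertical, so at depth z the loaded area has grown by z in each plan dimension:
Δσ = qBL/((B+z)(L+z)) = 185×2.2×4.6/((2.2+7.4)(4.6+7.4)) = 16.252 kPa

Δσ_z ≈ 16.3 kPa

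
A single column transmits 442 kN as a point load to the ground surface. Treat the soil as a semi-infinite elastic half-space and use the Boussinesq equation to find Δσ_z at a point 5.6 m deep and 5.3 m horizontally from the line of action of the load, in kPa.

Δσ_z ≈ 1.36 kPa

Boussinesq vertical stress below a point load on an elastic half-space:
Δσ_z = 3P/(2πz²) · [1 + (r/z)²]^(−5/2)
r/z = 5.3/5.6 = 0.94643; [1+(r/z)²]^(−5/2) = 0.2021.
Δσ_z = 3×442/(2π×5.6²) × 0.2021 = 6.7296 × 0.2021 = 1.36 kPa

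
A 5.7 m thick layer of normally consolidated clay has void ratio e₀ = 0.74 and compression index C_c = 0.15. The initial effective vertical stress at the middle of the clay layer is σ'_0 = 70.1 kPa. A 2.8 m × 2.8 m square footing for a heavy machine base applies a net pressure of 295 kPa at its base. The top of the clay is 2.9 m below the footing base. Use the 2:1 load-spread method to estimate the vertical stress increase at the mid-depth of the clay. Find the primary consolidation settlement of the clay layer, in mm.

Mid-depth of clay below the footing base: z = 2.9 + 5.7/2 = 5.75 m.
Stress increase at mid-clay by the 2:1 spreading method:
Δσ = qBL/((B+z)(L+z)) = 295×2.8×2.8/((2.8+5.75)(2.8+5.75)) = 31.638 kPa
Final effective stress: σ'_f = σ'_0 + Δσ = 70.1 + 31.638 = 101.74 kPa.
Normally consolidated clay, so the full stress increment lies on the virgin compression line:
S_c = C_c·H/(1+e₀)·log₁₀(σ'_f/σ'_0) = 0.15×5.7/(1+0.74)×log₁₀(101.74/70.1)
    = 0.49138 × 0.16177 = 0.07949 m

S_c ≈ 79.5 mm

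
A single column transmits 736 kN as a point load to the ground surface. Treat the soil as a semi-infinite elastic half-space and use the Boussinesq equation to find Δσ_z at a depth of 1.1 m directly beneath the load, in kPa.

Δσ_z ≈ 290 kPa

Boussinesq vertical stress below a point load on an elastic half-space:
Δσ_z = 3P/(2πz²) · [1 + (r/z)²]^(−5/2)
r/z = 0/1.1 = 0; [1+(r/z)²]^(−5/2) = 1.
Δσ_z = 3×736/(2π×1.1²) × 1 = 290.42 × 1 = 290.4 kPa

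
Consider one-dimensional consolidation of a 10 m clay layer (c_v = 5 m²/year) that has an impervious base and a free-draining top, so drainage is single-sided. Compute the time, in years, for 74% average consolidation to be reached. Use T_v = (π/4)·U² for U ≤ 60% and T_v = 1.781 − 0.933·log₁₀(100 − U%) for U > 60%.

t ≈ 9.22 years

Drainage path length: H_d = H = 10 m (single drainage).
U > 60%: T_v = 1.781 − 0.933·log₁₀(100 − 74) = 0.46083.
t = T_v·H_d²/c_v = 0.46083×10²/5 = 9.217 years.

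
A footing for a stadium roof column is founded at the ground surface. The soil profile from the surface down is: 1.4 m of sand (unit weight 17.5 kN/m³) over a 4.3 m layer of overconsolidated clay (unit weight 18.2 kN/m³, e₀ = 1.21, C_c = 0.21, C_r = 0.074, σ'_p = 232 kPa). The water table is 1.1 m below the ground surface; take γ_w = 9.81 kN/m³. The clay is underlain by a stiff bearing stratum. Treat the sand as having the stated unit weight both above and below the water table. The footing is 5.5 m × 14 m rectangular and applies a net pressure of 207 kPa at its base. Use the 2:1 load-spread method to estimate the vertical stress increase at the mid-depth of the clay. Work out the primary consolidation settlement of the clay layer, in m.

S_c ≈ 0.0789 m

Mid-depth of clay below the ground surface: z = 1.4 + 4.3/2 = 3.55 m.
Total vertical stress at mid-clay: σ_v = 17.5×1.4 + 18.2×2.15 = 63.63 kPa.
Pore pressure: u = 9.81×(3.55 − 1.1) = 24.035 kPa.
Initial effective stress: σ'_0 = σ_v − u = 63.63 − 24.035 = 39.595 kPa.
Stress increase at mid-clay by the 2:1 spreading method:
Δσ = qBL/((B+z)(L+z)) = 207×5.5×14/((5.5+3.55)(14+3.55)) = 100.35 kPa
Final effective stress: σ'_f = 39.595 + 100.35 = 139.94 kPa.
σ'_f = 139.94 ≤ σ'_p = 232 kPa, so the clay remains overconsolidated and only the recompression index applies:
S_c = C_r·H/(1+e₀)·log₁₀(σ'_f/σ'_0) = 0.074×4.3/2.21×log₁₀(139.94/39.595)
    = 0.14398 × 0.5483 = 0.07895 m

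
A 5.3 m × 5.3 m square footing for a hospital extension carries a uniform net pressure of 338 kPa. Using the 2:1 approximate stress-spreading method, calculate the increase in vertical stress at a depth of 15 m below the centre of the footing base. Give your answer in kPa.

By the 2:1 method the load spreads at 1 horizontal : 2 vertical, so at depth z the loaded area has grown by z in each plan dimension:
Δσ = qBL/((B+z)(L+z)) = 338×5.3×5.3/((5.3+15)(5.3+15)) = 23.04 kPa

Δσ_z ≈ 23 kPa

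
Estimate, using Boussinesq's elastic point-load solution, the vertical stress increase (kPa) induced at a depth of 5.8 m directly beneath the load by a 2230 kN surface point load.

Boussinesq vertical stress below a point load on an elastic half-space:
Δσ_z = 3P/(2πz²) · [1 + (r/z)²]^(−5/2)
r/z = 0/5.8 = 0; [1+(r/z)²]^(−5/2) = 1.
Δσ_z = 3×2230/(2π×5.8²) × 1 = 31.651 × 1 = 31.65 kPa

Δσ_z ≈ 31.7 kPa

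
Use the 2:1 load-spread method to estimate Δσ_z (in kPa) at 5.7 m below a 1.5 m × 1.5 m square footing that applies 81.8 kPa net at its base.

By the 2:1 method the load spreads at 1 horizontal : 2 vertical, so at depth z the loaded area has grown by z in each plan dimension:
Δσ = qBL/((B+z)(L+z)) = 81.8×1.5×1.5/((1.5+5.7)(1.5+5.7)) = 3.5503 kPa

Δσ_z ≈ 3.55 kPa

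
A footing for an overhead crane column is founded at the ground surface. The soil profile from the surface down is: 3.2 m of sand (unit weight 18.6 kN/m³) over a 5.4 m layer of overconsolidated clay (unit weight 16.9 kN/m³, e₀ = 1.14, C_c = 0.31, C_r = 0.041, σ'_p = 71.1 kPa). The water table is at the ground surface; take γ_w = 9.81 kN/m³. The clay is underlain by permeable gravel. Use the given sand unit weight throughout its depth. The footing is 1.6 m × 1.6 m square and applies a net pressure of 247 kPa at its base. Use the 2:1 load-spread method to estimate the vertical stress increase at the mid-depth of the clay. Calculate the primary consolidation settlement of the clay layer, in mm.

S_c ≈ 9.59 mm

Mid-depth of clay below the ground surface: z = 3.2 + 5.4/2 = 5.9 m.
Total vertical stress at mid-clay: σ_v = 18.6×3.2 + 16.9×2.7 = 105.15 kPa.
Pore pressure: u = 9.81×(5.9 − 0) = 57.879 kPa.
Initial effective stress: σ'_0 = σ_v − u = 105.15 − 57.879 = 47.271 kPa.
Stress increase at mid-clay by the 2:1 spreading method:
Δσ = qBL/((B+z)(L+z)) = 247×1.6×1.6/((1.6+5.9)(1.6+5.9)) = 11.241 kPa
Final effective stress: σ'_f = 47.271 + 11.241 = 58.512 kPa.
σ'_f = 58.512 ≤ σ'_p = 71.1 kPa, so the clay remains overconsolidated and only the recompression index applies:
S_c = C_r·H/(1+e₀)·log₁₀(σ'_f/σ'_0) = 0.041×5.4/2.14×log₁₀(58.512/47.271)
    = 0.10346 × 0.09265 = 0.009586 m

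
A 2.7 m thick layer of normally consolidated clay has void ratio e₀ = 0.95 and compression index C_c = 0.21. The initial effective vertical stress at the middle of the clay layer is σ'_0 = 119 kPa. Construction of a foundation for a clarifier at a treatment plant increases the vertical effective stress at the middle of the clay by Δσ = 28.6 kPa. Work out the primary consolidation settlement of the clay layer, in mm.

S_c ≈ 27.2 mm

Final effective stress: σ'_f = σ'_0 + Δσ = 119 + 28.6 = 147.6 kPa.
Normally consolidated clay, so the full stress increment lies on the virgin compression line:
S_c = C_c·H/(1+e₀)·log₁₀(σ'_f/σ'_0) = 0.21×2.7/(1+0.95)×log₁₀(147.6/119)
    = 0.29077 × 0.093539 = 0.0272 m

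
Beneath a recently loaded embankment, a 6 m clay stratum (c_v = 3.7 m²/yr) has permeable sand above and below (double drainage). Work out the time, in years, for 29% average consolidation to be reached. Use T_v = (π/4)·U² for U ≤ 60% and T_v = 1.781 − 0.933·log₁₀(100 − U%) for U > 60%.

Drainage path length: H_d = H/2 = 3 m (double drainage).
U ≤ 60%: T_v = (π/4)·U² = (π/4)×0.29² = 0.066052.
t = T_v·H_d²/c_v = 0.066052×3²/3.7 = 0.1607 years.

t ≈ 0.161 years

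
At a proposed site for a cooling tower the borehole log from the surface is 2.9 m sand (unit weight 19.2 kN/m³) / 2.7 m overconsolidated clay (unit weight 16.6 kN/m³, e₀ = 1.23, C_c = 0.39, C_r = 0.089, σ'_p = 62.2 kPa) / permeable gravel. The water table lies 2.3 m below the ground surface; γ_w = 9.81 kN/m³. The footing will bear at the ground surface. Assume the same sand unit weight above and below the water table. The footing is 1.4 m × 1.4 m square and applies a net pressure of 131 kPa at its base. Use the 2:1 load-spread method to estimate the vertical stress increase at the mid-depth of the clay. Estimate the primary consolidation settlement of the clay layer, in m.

S_c ≈ 0.0178 m

Mid-depth of clay below the ground surface: z = 2.9 + 2.7/2 = 4.25 m.
Total vertical stress at mid-clay: σ_v = 19.2×2.9 + 16.6×1.35 = 78.09 kPa.
Pore pressure: u = 9.81×(4.25 − 2.3) = 19.13 kPa.
Initial effective stress: σ'_0 = σ_v − u = 78.09 − 19.13 = 58.96 kPa.
Stress increase at mid-clay by the 2:1 spreading method:
Δσ = qBL/((B+z)(L+z)) = 131×1.4×1.4/((1.4+4.25)(1.4+4.25)) = 8.0432 kPa
Final effective stress: σ'_f = 58.96 + 8.0432 = 67.003 kPa.
σ'_f = 67.003 > σ'_p = 62.2 kPa, so the stress path crosses the preconsolidation pressure — recompression up to σ'_p, then virgin compression beyond:
S_c = H/(1+e₀)·[C_r·log₁₀(σ'_p/σ'_0) + C_c·log₁₀(σ'_f/σ'_p)]
    = 2.7/2.23 × [0.089×log₁₀(62.2/58.96) + 0.39×log₁₀(67.003/62.2)]
    = 1.2108 × [0.0020677 + 0.012599] = 0.01776 m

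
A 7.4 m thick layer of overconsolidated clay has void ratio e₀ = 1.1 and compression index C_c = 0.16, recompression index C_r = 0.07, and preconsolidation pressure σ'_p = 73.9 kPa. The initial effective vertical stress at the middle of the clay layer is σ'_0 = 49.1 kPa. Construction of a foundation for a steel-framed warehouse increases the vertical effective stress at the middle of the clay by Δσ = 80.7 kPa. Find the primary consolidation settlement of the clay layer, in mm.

S_c ≈ 182 mm

Final effective stress: σ'_f = 49.1 + 80.7 = 129.8 kPa.
σ'_f = 129.8 > σ'_p = 73.9 kPa, so the stress path crosses the preconsolidation pressure — recompression up to σ'_p, then virgin compression beyond:
S_c = H/(1+e₀)·[C_r·log₁₀(σ'_p/σ'_0) + C_c·log₁₀(σ'_f/σ'_p)]
    = 7.4/2.1 × [0.07×log₁₀(73.9/49.1) + 0.16×log₁₀(129.8/73.9)]
    = 3.5238 × [0.012429 + 0.039141] = 0.1817 m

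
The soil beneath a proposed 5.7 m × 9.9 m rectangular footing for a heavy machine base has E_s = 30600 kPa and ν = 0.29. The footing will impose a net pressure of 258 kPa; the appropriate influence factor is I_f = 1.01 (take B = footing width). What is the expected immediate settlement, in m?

S_e ≈ 0.0445 m

Immediate (elastic) settlement: S_e = q·B·(1−ν²)/E_s · I_f.
S_e = 258 × 5.7 × (1 − 0.29²) / 30600 × 1.01
    = 258 × 5.7 × 0.9159 / 30600 × 1.01
    = 0.04446 m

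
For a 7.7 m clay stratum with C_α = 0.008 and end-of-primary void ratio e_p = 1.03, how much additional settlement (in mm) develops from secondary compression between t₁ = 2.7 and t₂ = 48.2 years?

Secondary compression: S_s = C_α·H/(1+e_p)·log₁₀(t₂/t₁)
S_s = 0.008×7.7/(1+1.03)×log₁₀(48.2/2.7)
    = 0.03034 × 1.252 = 0.03798 m

S_s ≈ 38 mm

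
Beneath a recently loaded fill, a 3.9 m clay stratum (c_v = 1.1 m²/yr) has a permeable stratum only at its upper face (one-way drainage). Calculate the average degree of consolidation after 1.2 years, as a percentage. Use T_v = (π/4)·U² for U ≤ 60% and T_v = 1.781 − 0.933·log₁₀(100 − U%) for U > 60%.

U ≈ 33.2 %

Drainage path length: H_d = H = 3.9 m (single drainage).
T_v = c_v·t/H_d² = 1.1×1.2/3.9² = 0.086785.
T_v = 0.086785 corresponds to the U ≤ 60% branch:
U = √(4T_v/π) = 0.3324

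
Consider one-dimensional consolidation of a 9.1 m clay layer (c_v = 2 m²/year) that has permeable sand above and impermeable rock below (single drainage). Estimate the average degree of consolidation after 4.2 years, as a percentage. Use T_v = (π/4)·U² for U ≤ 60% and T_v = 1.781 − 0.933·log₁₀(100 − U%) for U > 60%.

U ≈ 35.9 %

Drainage path length: H_d = H = 9.1 m (single drainage).
T_v = c_v·t/H_d² = 2×4.2/9.1² = 0.10144.
T_v = 0.10144 corresponds to the U ≤ 60% branch:
U = √(4T_v/π) = 0.3594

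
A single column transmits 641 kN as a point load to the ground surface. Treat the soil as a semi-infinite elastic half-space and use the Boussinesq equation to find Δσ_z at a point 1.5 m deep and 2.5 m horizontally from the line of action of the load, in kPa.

Δσ_z ≈ 4.9 kPa

Boussinesq vertical stress below a point load on an elastic half-space:
Δσ_z = 3P/(2πz²) · [1 + (r/z)²]^(−5/2)
r/z = 2.5/1.5 = 1.6667; [1+(r/z)²]^(−5/2) = 0.03605.
Δσ_z = 3×641/(2π×1.5²) × 0.03605 = 136.02 × 0.03605 = 4.904 kPa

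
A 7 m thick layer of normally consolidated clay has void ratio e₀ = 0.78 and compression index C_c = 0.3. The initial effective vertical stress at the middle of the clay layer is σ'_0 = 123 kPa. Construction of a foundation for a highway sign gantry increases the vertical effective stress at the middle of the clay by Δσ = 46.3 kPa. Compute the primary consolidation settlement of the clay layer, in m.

Final effective stress: σ'_f = σ'_0 + Δσ = 123 + 46.3 = 169.3 kPa.
Normally consolidated clay, so the full stress increment lies on the virgin compression line:
S_c = C_c·H/(1+e₀)·log₁₀(σ'_f/σ'_0) = 0.3×7/(1+0.78)×log₁₀(169.3/123)
    = 1.1798 × 0.13875 = 0.1637 m

S_c ≈ 0.164 m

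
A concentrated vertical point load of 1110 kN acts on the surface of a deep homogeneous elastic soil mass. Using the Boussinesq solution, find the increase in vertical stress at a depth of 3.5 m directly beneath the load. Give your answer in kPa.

Boussinesq vertical stress below a point load on an elastic half-space:
Δσ_z = 3P/(2πz²) · [1 + (r/z)²]^(−5/2)
r/z = 0/3.5 = 0; [1+(r/z)²]^(−5/2) = 1.
Δσ_z = 3×1110/(2π×3.5²) × 1 = 43.264 × 1 = 43.26 kPa

Δσ_z ≈ 43.3 kPa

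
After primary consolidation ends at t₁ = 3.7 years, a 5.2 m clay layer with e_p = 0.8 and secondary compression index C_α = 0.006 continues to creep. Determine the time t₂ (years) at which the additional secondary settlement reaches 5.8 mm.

S_s = C_α·H/(1+e_p)·log₁₀(t₂/t₁) ⇒ log₁₀(t₂/t₁) = S_s·(1+e_p)/(C_α·H).
log₁₀(t₂/t₁) = 0.0058 × (1+0.8) / (0.006×5.2) = 0.3346
t₂ = t₁ × 10^0.3346 = 3.7 × 2.161 = 7.995 years

t₂ ≈ 7.99 years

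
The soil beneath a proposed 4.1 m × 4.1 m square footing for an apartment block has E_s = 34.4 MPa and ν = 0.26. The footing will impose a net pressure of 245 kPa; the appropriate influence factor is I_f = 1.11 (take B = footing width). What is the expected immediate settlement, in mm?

Immediate (elastic) settlement: S_e = q·B·(1−ν²)/E_s · I_f.
E_s = 34.4 MPa = 34400 kPa.
S_e = 245 × 4.1 × (1 − 0.26²) / 34400 × 1.11
    = 245 × 4.1 × 0.9324 / 34400 × 1.11
    = 0.03022 m = 30.22 mm

S_e ≈ 30.2 mm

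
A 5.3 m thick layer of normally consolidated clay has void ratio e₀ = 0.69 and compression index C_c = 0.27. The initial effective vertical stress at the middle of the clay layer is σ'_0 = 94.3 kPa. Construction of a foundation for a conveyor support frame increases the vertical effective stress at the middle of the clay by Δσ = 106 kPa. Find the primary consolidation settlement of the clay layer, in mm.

Final effective stress: σ'_f = σ'_0 + Δσ = 94.3 + 106 = 200.3 kPa.
Normally consolidated clay, so the full stress increment lies on the virgin compression line:
S_c = C_c·H/(1+e₀)·log₁₀(σ'_f/σ'_0) = 0.27×5.3/(1+0.69)×log₁₀(200.3/94.3)
    = 0.84675 × 0.32717 = 0.277 m

S_c ≈ 277 mm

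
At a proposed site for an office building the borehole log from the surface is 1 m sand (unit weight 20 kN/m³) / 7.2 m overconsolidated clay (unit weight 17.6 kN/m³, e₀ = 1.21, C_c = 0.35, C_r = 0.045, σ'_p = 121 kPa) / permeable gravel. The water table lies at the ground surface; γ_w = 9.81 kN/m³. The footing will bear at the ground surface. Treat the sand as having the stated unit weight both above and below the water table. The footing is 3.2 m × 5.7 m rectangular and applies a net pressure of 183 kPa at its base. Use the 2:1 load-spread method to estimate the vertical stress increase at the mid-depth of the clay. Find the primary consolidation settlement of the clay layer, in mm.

S_c ≈ 46.8 mm

Mid-depth of clay below the ground surface: z = 1 + 7.2/2 = 4.6 m.
Total vertical stress at mid-clay: σ_v = 20×1 + 17.6×3.6 = 83.36 kPa.
Pore pressure: u = 9.81×(4.6 − 0) = 45.126 kPa.
Initial effective stress: σ'_0 = σ_v − u = 83.36 − 45.126 = 38.234 kPa.
Stress increase at mid-clay by the 2:1 spreading method:
Δσ = qBL/((B+z)(L+z)) = 183×3.2×5.7/((3.2+4.6)(5.7+4.6)) = 41.547 kPa
Final effective stress: σ'_f = 38.234 + 41.547 = 79.781 kPa.
σ'_f = 79.781 ≤ σ'_p = 121 kPa, so the clay remains overconsolidated and only the recompression index applies:
S_c = C_r·H/(1+e₀)·log₁₀(σ'_f/σ'_0) = 0.045×7.2/2.21×log₁₀(79.781/38.234)
    = 0.14661 × 0.31945 = 0.04683 m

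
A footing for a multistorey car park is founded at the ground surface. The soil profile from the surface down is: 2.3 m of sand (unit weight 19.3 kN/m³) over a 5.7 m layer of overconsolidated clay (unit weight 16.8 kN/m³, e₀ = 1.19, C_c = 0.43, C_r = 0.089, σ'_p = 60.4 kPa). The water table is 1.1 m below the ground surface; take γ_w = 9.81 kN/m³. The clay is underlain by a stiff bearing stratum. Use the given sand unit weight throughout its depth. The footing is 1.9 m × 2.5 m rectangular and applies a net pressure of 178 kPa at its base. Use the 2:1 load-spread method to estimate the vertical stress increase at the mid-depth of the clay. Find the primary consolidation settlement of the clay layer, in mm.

S_c ≈ 73.2 mm

Mid-depth of clay below the ground surface: z = 2.3 + 5.7/2 = 5.15 m.
Total vertical stress at mid-clay: σ_v = 19.3×2.3 + 16.8×2.85 = 92.27 kPa.
Pore pressure: u = 9.81×(5.15 − 1.1) = 39.73 kPa.
Initial effective stress: σ'_0 = σ_v − u = 92.27 − 39.73 = 52.54 kPa.
Stress increase at mid-clay by the 2:1 spreading method:
Δσ = qBL/((B+z)(L+z)) = 178×1.9×2.5/((1.9+5.15)(2.5+5.15)) = 15.677 kPa
Final effective stress: σ'_f = 52.54 + 15.677 = 68.217 kPa.
σ'_f = 68.217 > σ'_p = 60.4 kPa, so the stress path crosses the preconsolidation pressure — recompression up to σ'_p, then virgin compression beyond:
S_c = H/(1+e₀)·[C_r·log₁₀(σ'_p/σ'_0) + C_c·log₁₀(σ'_f/σ'_p)]
    = 5.7/2.19 × [0.089×log₁₀(60.4/52.54) + 0.43×log₁₀(68.217/60.4)]
    = 2.6027 × [0.0053887 + 0.022728] = 0.07318 m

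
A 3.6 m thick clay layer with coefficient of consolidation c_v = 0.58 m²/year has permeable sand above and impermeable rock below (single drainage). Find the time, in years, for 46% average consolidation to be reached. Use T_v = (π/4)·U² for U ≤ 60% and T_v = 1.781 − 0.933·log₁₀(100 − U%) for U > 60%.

Drainage path length: H_d = H = 3.6 m (single drainage).
U ≤ 60%: T_v = (π/4)·U² = (π/4)×0.46² = 0.16619.
t = T_v·H_d²/c_v = 0.16619×3.6²/0.58 = 3.713 years.

t ≈ 3.71 years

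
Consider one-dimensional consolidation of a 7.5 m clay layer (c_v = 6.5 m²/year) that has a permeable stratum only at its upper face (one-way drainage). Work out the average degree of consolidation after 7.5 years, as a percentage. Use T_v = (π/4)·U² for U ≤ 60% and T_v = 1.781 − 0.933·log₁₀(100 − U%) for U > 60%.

Drainage path length: H_d = H = 7.5 m (single drainage).
T_v = c_v·t/H_d² = 6.5×7.5/7.5² = 0.86667.
T_v = 0.86667 corresponds to the U > 60% branch:
U = 1 − 10^((1.781 − T_v)/0.933)/100 = 0.9045

U ≈ 90.5 %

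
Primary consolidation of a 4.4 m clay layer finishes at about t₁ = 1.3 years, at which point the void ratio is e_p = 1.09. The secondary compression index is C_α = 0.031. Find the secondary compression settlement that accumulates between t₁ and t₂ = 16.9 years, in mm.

S_s ≈ 72.7 mm

Secondary compression: S_s = C_α·H/(1+e_p)·log₁₀(t₂/t₁)
S_s = 0.031×4.4/(1+1.09)×log₁₀(16.9/1.3)
    = 0.06526 × 1.114 = 0.0727 m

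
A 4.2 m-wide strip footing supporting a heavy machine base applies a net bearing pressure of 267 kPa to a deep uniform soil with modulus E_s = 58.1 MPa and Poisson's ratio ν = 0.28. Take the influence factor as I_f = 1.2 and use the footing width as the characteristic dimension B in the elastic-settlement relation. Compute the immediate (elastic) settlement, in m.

S_e ≈ 0.0213 m

Immediate (elastic) settlement: S_e = q·B·(1−ν²)/E_s · I_f.
E_s = 58.1 MPa = 58100 kPa.
S_e = 267 × 4.2 × (1 − 0.28²) / 58100 × 1.2
    = 267 × 4.2 × 0.9216 / 58100 × 1.2
    = 0.02135 m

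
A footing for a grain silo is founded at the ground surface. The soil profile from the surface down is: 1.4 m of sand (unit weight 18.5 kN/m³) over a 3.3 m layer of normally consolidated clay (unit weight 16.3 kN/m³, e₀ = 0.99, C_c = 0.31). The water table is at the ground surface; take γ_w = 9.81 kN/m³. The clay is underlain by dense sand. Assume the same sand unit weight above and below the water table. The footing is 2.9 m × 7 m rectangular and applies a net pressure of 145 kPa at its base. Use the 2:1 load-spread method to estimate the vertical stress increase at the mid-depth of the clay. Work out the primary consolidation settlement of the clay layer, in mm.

Mid-depth of clay below the ground surface: z = 1.4 + 3.3/2 = 3.05 m.
Total vertical stress at mid-clay: σ_v = 18.5×1.4 + 16.3×1.65 = 52.795 kPa.
Pore pressure: u = 9.81×(3.05 − 0) = 29.921 kPa.
Initial effective stress: σ'_0 = σ_v − u = 52.795 − 29.921 = 22.874 kPa.
Stress increase at mid-clay by the 2:1 spreading method:
Δσ = qBL/((B+z)(L+z)) = 145×2.9×7/((2.9+3.05)(7+3.05)) = 49.224 kPa
Final effective stress: σ'_f = σ'_0 + Δσ = 22.874 + 49.224 = 72.098 kPa.
Normally consolidated clay, so the full stress increment lies on the virgin compression line:
S_c = C_c·H/(1+e₀)·log₁₀(σ'_f/σ'_0) = 0.31×3.3/(1+0.99)×log₁₀(72.098/22.874)
    = 0.51407 × 0.49858 = 0.2563 m

S_c ≈ 256 mm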